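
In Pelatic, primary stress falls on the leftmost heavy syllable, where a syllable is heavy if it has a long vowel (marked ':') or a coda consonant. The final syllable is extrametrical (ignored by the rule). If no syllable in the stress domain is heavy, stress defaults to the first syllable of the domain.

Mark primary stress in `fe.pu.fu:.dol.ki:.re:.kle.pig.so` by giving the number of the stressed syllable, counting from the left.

The final syllable (9, so) is extrametrical; the stress domain is syllables 1–8.
Weights: 1 fe L, 2 pu L, 3 fu: H, 4 dol H, 5 ki: H, 6 re: H, 7 kle L, 8 pig H.
Heavy syllables in the domain: 3, 4, 5, 6, 8. The leftmost is syllable 3 (fu:).
Primary stress: syllable 3 → fe.pu.ˈfu:.dol.ki:.re:.kle.pig.so.

3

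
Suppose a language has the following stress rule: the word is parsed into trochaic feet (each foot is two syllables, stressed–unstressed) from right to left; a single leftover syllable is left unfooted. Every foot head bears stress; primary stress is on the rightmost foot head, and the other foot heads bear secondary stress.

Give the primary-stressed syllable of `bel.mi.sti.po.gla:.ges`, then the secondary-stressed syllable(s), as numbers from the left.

primary 5, secondary 1, 3

Parse right to left into trochaic (ˈσσ) feet: (ˈbel.mi) (ˈsti.po) (ˈgla:.ges).
Foot heads (stressed positions): 1, 3, 5.
End Rule Rightmost: primary stress on the rightmost head = syllable 5.
Secondary stress on 1, 3: ˌbel.mi.ˌsti.po.ˈgla:.ges.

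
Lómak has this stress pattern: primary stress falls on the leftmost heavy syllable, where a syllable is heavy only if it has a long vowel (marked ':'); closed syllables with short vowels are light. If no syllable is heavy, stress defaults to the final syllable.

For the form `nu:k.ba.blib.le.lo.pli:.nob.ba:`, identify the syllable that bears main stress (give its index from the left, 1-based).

Weights: 1 nu:k H, 2 ba L, 3 blib L, 4 le L, 5 lo L, 6 pli: H, 7 nob L, 8 ba: H.
Heavy syllables in the domain: 1, 6, 8. The leftmost is syllable 1 (nu:k).
Primary stress: syllable 1 → ˈnu:k.ba.blib.le.lo.pli:.nob.ba:.

1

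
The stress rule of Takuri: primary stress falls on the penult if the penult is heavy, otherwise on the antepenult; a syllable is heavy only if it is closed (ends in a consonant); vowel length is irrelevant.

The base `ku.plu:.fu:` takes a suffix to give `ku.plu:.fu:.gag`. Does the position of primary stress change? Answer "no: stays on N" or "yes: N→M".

yes: 1→2

Base `ku.plu:.fu:` (3 syllables):
  Weights: 1 ku L, 2 plu: L, 3 fu: L.
  The penult (syllable 2, plu:) is light, so stress falls on the antepenult (syllable 1, ku).
  → primary stress on syllable 1.
Suffixed `ku.plu:.fu:.gag` (4 syllables):
  Weights: 2 plu: L, 3 fu: L, 4 gag H.
  The penult (syllable 3, fu:) is light, so stress falls on the antepenult (syllable 2, plu:).
  → primary stress on syllable 2.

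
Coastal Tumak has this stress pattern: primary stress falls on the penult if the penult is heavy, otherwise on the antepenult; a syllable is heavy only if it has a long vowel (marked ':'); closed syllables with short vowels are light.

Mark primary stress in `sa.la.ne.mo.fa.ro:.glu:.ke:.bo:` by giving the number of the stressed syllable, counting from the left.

Weights: 7 glu: H, 8 ke: H, 9 bo: H.
The penult (syllable 8, ke:) is heavy, so it takes stress.
Primary stress: syllable 8 → sa.la.ne.mo.fa.ro:.glu:.ˈke:.bo:.

8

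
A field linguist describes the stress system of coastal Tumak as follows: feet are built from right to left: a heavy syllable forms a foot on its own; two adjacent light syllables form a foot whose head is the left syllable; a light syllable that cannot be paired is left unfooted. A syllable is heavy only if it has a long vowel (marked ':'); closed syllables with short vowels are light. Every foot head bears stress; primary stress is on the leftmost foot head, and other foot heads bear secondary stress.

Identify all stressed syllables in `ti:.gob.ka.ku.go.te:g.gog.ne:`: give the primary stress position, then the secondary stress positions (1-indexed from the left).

Weights: 1 ti: H, 2 gob L, 3 ka L, 4 ku L, 5 go L, 6 te:g H, 7 gog L, 8 ne: H.
Parse right to left (heavy = foot alone; LL = one foot; stranded L unfooted): (ˈti:) (ˈgob.ka) (ˈku.go) (ˈte:g) gog (ˈne:).
Foot heads: 1, 2, 4, 6, 8.
Primary stress on the leftmost head = syllable 1.
Secondary stress on 2, 4, 6, 8: ˈti:.ˌgob.ka.ˌku.go.ˌte:g.gog.ˌne:.

primary 1, secondary 2, 4, 6, 8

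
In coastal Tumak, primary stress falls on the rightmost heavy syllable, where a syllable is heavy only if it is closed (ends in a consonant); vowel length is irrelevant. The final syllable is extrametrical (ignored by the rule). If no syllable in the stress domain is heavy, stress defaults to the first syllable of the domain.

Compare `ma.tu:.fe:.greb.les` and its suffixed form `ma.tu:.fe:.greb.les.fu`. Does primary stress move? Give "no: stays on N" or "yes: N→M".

Base `ma.tu:.fe:.greb.les` (5 syllables):
  The final syllable (5, les) is extrametrical; the stress domain is syllables 1–4.
  Weights: 1 ma L, 2 tu: L, 3 fe: L, 4 greb H.
  Heavy syllables in the domain: 4. The rightmost is syllable 4 (greb).
  → primary stress on syllable 4.
Suffixed `ma.tu:.fe:.greb.les.fu` (6 syllables):
  The final syllable (6, fu) is extrametrical; the stress domain is syllables 1–5.
  Weights: 1 ma L, 2 tu: L, 3 fe: L, 4 greb H, 5 les H.
  Heavy syllables in the domain: 4, 5. The rightmost is syllable 5 (les).
  → primary stress on syllable 5.

yes: 4→5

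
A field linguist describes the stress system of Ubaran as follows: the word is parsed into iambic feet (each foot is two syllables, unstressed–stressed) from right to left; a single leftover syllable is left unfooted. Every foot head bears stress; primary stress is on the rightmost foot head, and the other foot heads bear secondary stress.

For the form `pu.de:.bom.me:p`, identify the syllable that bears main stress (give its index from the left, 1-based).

4

Parse right to left into iambic (σˈσ) feet: (pu.ˈde:) (bom.ˈme:p).
Foot heads (stressed positions): 2, 4.
End Rule Rightmost: primary stress on the rightmost head = syllable 4.
Primary stress: syllable 4 → pu.de:.bom.ˈme:p.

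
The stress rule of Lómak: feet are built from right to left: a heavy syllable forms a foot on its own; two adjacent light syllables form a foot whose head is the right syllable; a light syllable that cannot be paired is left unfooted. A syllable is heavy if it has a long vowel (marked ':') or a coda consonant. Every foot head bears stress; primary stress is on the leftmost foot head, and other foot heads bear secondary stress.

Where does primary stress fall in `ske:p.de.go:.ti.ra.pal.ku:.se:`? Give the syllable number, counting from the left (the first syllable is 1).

1

Weights: 1 ske:p H, 2 de L, 3 go: H, 4 ti L, 5 ra L, 6 pal H, 7 ku: H, 8 se: H.
Parse right to left (heavy = foot alone; LL = one foot; stranded L unfooted): (ˈske:p) de (ˈgo:) (ti.ˈra) (ˈpal) (ˈku:) (ˈse:).
Foot heads: 1, 3, 5, 6, 7, 8.
Primary stress on the leftmost head = syllable 1.
Primary stress: syllable 1 → ˈske:p.de.go:.ti.ra.pal.ku:.se:.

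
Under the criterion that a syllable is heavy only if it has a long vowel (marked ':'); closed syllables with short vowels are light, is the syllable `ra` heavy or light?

`ra`: short vowel, open (no coda). Short vowel → light.

light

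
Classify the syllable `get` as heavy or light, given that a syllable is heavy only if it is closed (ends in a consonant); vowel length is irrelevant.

heavy

`get`: short vowel, closed (coda /t/). Closed (coda /t/) → heavy.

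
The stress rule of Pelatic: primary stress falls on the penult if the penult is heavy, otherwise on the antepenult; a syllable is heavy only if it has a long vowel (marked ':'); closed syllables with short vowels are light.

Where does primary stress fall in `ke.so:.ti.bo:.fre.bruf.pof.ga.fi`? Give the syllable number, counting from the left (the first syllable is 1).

7

Weights: 7 pof L, 8 ga L, 9 fi L.
The penult (syllable 8, ga) is light, so stress falls on the antepenult (syllable 7, pof).
Primary stress: syllable 7 → ke.so:.ti.bo:.fre.bruf.ˈpof.ga.fi.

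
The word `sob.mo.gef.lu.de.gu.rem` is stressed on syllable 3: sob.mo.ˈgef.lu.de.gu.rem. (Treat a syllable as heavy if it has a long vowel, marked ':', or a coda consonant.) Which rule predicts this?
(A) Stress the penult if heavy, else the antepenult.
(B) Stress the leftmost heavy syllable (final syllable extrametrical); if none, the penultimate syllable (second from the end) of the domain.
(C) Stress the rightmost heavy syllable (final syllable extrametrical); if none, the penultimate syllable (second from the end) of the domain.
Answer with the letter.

C

Rule A → syllable 5 (observed: 3).
Rule B → syllable 1 (observed: 3).
Rule C → syllable 3 ✓.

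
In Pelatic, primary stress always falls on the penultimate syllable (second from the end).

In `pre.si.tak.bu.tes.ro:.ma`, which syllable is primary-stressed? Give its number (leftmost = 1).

The word has 7 syllables; the penultimate syllable (second from the end) is syllable 6 (ro:).
Primary stress: syllable 6 → pre.si.tak.bu.tes.ˈro:.ma.

6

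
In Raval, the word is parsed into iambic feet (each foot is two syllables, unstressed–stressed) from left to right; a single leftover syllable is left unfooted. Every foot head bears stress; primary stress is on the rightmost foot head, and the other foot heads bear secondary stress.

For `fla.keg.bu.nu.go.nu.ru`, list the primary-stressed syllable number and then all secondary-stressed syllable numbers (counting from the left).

Parse left to right into iambic (σˈσ) feet: (fla.ˈkeg) (bu.ˈnu) (go.ˈnu) ru. Syllable 7 is left unfooted.
Foot heads (stressed positions): 2, 4, 6.
End Rule Rightmost: primary stress on the rightmost head = syllable 6.
Secondary stress on 2, 4: fla.ˌkeg.bu.ˌnu.go.ˈnu.ru.

primary 6, secondary 2, 4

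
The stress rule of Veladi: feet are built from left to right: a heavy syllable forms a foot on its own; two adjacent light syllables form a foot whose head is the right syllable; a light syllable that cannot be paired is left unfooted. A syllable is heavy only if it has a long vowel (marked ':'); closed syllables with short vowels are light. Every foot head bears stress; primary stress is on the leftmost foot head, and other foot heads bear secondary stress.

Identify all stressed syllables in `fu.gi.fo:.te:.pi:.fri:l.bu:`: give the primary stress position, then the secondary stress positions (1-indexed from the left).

Weights: 1 fu L, 2 gi L, 3 fo: H, 4 te: H, 5 pi: H, 6 fri:l H, 7 bu: H.
Parse left to right (heavy = foot alone; LL = one foot; stranded L unfooted): (fu.ˈgi) (ˈfo:) (ˈte:) (ˈpi:) (ˈfri:l) (ˈbu:).
Foot heads: 2, 3, 4, 5, 6, 7.
Primary stress on the leftmost head = syllable 2.
Secondary stress on 3, 4, 5, 6, 7: fu.ˈgi.ˌfo:.ˌte:.ˌpi:.ˌfri:l.ˌbu:.

primary 2, secondary 3, 4, 5, 6, 7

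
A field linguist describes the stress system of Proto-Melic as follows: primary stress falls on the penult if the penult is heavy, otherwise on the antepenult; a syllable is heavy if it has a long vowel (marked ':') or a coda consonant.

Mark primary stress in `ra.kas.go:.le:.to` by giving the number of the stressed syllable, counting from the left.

4

Weights: 3 go: H, 4 le: H, 5 to L.
The penult (syllable 4, le:) is heavy, so it takes stress.
Primary stress: syllable 4 → ra.kas.go:.ˈle:.to.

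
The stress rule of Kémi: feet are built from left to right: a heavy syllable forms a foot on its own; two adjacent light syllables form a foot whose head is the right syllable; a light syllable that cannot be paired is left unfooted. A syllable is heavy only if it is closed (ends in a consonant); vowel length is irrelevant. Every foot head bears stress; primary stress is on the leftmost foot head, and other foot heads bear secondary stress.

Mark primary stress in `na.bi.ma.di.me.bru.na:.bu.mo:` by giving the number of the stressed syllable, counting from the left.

2

Weights: 1 na L, 2 bi L, 3 ma L, 4 di L, 5 me L, 6 bru L, 7 na: L, 8 bu L, 9 mo: L.
Parse left to right (heavy = foot alone; LL = one foot; stranded L unfooted): (na.ˈbi) (ma.ˈdi) (me.ˈbru) (na:.ˈbu) mo:.
Foot heads: 2, 4, 6, 8.
Primary stress on the leftmost head = syllable 2.
Primary stress: syllable 2 → na.ˈbi.ma.di.me.bru.na:.bu.mo:.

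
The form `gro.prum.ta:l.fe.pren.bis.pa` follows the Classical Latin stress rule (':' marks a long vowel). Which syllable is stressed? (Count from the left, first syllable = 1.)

Classical Latin: stress the penult if heavy (long vowel or closed), else the antepenult.
Weights: 5 pren H, 6 bis H, 7 pa L.
The penult (syllable 6, bis) is heavy, so it takes stress.
Stress on syllable 6: gro.prum.ta:l.fe.pren.ˈbis.pa.

6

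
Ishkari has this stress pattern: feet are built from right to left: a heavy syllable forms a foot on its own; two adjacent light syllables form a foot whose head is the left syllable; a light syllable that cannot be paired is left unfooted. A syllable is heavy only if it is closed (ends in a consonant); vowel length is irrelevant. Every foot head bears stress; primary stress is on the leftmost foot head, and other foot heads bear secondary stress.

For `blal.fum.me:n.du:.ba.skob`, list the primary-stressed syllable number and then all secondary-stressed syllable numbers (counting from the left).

primary 1, secondary 2, 3, 4, 6

Weights: 1 blal H, 2 fum H, 3 me:n H, 4 du: L, 5 ba L, 6 skob H.
Parse right to left (heavy = foot alone; LL = one foot; stranded L unfooted): (ˈblal) (ˈfum) (ˈme:n) (ˈdu:.ba) (ˈskob).
Foot heads: 1, 2, 3, 4, 6.
Primary stress on the leftmost head = syllable 1.
Secondary stress on 2, 3, 4, 6: ˈblal.ˌfum.ˌme:n.ˌdu:.ba.ˌskob.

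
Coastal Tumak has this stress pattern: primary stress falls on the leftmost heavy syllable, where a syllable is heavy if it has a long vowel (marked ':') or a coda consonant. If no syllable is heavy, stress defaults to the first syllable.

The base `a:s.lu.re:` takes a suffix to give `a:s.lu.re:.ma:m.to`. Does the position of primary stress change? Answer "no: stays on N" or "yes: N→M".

no: stays on 1

Base `a:s.lu.re:` (3 syllables):
  Weights: 1 a:s H, 2 lu L, 3 re: H.
  Heavy syllables in the domain: 1, 3. The leftmost is syllable 1 (a:s).
  → primary stress on syllable 1.
Suffixed `a:s.lu.re:.ma:m.to` (5 syllables):
  Weights: 1 a:s H, 2 lu L, 3 re: H, 4 ma:m H, 5 to L.
  Heavy syllables in the domain: 1, 3, 4. The leftmost is syllable 1 (a:s).
  → primary stress on syllable 1.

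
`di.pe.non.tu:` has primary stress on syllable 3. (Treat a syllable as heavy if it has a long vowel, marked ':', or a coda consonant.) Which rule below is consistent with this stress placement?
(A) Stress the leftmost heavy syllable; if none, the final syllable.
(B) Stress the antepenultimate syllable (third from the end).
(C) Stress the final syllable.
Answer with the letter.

Rule A → syllable 3 ✓.
Rule B → syllable 2 (observed: 3).
Rule C → syllable 4 (observed: 3).

A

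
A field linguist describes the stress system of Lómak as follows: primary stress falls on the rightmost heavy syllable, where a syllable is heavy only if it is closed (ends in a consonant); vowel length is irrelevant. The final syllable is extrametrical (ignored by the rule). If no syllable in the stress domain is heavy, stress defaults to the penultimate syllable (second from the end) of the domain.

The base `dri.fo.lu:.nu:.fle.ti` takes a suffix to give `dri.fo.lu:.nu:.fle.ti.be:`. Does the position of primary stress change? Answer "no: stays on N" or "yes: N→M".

Base `dri.fo.lu:.nu:.fle.ti` (6 syllables):
  The final syllable (6, ti) is extrametrical; the stress domain is syllables 1–5.
  Weights: 1 dri L, 2 fo L, 3 lu: L, 4 nu: L, 5 fle L.
  No heavy syllable in the domain; default to the penultimate syllable (second from the end) of the domain = syllable 4.
  → primary stress on syllable 4.
Suffixed `dri.fo.lu:.nu:.fle.ti.be:` (7 syllables):
  The final syllable (7, be:) is extrametrical; the stress domain is syllables 1–6.
  Weights: 1 dri L, 2 fo L, 3 lu: L, 4 nu: L, 5 fle L, 6 ti L.
  No heavy syllable in the domain; default to the penultimate syllable (second from the end) of the domain = syllable 5.
  → primary stress on syllable 5.

yes: 4→5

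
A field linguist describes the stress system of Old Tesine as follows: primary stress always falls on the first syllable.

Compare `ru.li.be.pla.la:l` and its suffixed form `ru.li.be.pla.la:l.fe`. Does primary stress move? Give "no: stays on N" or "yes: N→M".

Base `ru.li.be.pla.la:l` (5 syllables):
  The word has 5 syllables; the first syllable is syllable 1 (ru).
  → primary stress on syllable 1.
Suffixed `ru.li.be.pla.la:l.fe` (6 syllables):
  The word has 6 syllables; the first syllable is syllable 1 (ru).
  → primary stress on syllable 1.

no: stays on 1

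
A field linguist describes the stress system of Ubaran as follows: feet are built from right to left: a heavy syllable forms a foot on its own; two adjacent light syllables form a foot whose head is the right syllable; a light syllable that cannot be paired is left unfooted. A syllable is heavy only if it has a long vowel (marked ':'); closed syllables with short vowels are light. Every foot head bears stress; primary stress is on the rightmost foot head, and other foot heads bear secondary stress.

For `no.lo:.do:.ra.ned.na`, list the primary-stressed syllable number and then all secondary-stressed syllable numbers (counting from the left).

Weights: 1 no L, 2 lo: H, 3 do: H, 4 ra L, 5 ned L, 6 na L.
Parse right to left (heavy = foot alone; LL = one foot; stranded L unfooted): no (ˈlo:) (ˈdo:) ra (ned.ˈna).
Foot heads: 2, 3, 6.
Primary stress on the rightmost head = syllable 6.
Secondary stress on 2, 3: no.ˌlo:.ˌdo:.ra.ned.ˈna.

primary 6, secondary 2, 3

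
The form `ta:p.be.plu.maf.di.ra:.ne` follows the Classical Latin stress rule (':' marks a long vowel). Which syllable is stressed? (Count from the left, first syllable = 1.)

6

Classical Latin: stress the penult if heavy (long vowel or closed), else the antepenult.
Weights: 5 di L, 6 ra: H, 7 ne L.
The penult (syllable 6, ra:) is heavy, so it takes stress.
Stress on syllable 6: ta:p.be.plu.maf.di.ˈra:.ne.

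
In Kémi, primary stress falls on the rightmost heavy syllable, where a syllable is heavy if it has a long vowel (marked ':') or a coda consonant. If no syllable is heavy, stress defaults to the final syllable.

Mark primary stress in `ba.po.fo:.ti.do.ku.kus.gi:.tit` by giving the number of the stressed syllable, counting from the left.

9

Weights: 1 ba L, 2 po L, 3 fo: H, 4 ti L, 5 do L, 6 ku L, 7 kus H, 8 gi: H, 9 tit H.
Heavy syllables in the domain: 3, 7, 8, 9. The rightmost is syllable 9 (tit).
Primary stress: syllable 9 → ba.po.fo:.ti.do.ku.kus.gi:.ˈtit.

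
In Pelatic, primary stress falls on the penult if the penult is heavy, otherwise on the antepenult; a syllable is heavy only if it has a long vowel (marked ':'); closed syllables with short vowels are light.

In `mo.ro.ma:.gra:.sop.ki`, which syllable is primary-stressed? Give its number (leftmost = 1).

Weights: 4 gra: H, 5 sop L, 6 ki L.
The penult (syllable 5, sop) is light, so stress falls on the antepenult (syllable 4, gra:).
Primary stress: syllable 4 → mo.ro.ma:.ˈgra:.sop.ki.

4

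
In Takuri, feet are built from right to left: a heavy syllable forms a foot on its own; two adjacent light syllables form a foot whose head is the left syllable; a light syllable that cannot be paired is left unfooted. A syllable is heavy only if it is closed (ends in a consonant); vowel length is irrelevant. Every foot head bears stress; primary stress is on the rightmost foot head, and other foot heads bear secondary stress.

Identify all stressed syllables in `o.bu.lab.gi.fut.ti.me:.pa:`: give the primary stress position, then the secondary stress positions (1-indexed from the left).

primary 7, secondary 1, 3, 5

Weights: 1 o L, 2 bu L, 3 lab H, 4 gi L, 5 fut H, 6 ti L, 7 me: L, 8 pa: L.
Parse right to left (heavy = foot alone; LL = one foot; stranded L unfooted): (ˈo.bu) (ˈlab) gi (ˈfut) ti (ˈme:.pa:).
Foot heads: 1, 3, 5, 7.
Primary stress on the rightmost head = syllable 7.
Secondary stress on 1, 3, 5: ˌo.bu.ˌlab.gi.ˌfut.ti.ˈme:.pa:.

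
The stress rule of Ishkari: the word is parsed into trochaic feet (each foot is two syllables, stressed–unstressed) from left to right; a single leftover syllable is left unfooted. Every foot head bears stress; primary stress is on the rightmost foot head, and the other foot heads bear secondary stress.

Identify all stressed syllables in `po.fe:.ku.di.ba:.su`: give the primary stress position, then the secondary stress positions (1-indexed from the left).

Parse left to right into trochaic (ˈσσ) feet: (ˈpo.fe:) (ˈku.di) (ˈba:.su).
Foot heads (stressed positions): 1, 3, 5.
End Rule Rightmost: primary stress on the rightmost head = syllable 5.
Secondary stress on 1, 3: ˌpo.fe:.ˌku.di.ˈba:.su.

primary 5, secondary 1, 3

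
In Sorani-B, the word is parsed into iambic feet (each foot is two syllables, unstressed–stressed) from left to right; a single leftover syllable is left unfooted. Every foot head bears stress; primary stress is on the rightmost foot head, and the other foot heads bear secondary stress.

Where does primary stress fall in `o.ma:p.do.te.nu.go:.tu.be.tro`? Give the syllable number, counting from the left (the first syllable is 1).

Parse left to right into iambic (σˈσ) feet: (o.ˈma:p) (do.ˈte) (nu.ˈgo:) (tu.ˈbe) tro. Syllable 9 is left unfooted.
Foot heads (stressed positions): 2, 4, 6, 8.
End Rule Rightmost: primary stress on the rightmost head = syllable 8.
Primary stress: syllable 8 → o.ma:p.do.te.nu.go:.tu.ˈbe.tro.

8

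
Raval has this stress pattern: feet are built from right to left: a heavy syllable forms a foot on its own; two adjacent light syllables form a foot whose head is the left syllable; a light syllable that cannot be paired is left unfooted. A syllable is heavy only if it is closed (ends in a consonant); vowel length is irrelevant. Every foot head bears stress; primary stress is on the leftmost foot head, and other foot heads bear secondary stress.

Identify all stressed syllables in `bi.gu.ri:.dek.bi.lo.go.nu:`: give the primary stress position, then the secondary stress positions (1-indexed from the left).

primary 2, secondary 4, 5, 7

Weights: 1 bi L, 2 gu L, 3 ri: L, 4 dek H, 5 bi L, 6 lo L, 7 go L, 8 nu: L.
Parse right to left (heavy = foot alone; LL = one foot; stranded L unfooted): bi (ˈgu.ri:) (ˈdek) (ˈbi.lo) (ˈgo.nu:).
Foot heads: 2, 4, 5, 7.
Primary stress on the leftmost head = syllable 2.
Secondary stress on 4, 5, 7: bi.ˈgu.ri:.ˌdek.ˌbi.lo.ˌgo.nu:.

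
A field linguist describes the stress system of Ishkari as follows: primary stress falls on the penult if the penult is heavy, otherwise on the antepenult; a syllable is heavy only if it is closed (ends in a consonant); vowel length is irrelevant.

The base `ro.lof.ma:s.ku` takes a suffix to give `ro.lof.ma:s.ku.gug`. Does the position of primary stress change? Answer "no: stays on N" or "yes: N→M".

no: stays on 3

Base `ro.lof.ma:s.ku` (4 syllables):
  Weights: 2 lof H, 3 ma:s H, 4 ku L.
  The penult (syllable 3, ma:s) is heavy, so it takes stress.
  → primary stress on syllable 3.
Suffixed `ro.lof.ma:s.ku.gug` (5 syllables):
  Weights: 3 ma:s H, 4 ku L, 5 gug H.
  The penult (syllable 4, ku) is light, so stress falls on the antepenult (syllable 3, ma:s).
  → primary stress on syllable 3.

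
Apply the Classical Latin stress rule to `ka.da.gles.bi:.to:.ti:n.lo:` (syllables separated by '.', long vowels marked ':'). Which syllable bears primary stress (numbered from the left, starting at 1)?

6

Classical Latin: stress the penult if heavy (long vowel or closed), else the antepenult.
Weights: 5 to: H, 6 ti:n H, 7 lo: H.
The penult (syllable 6, ti:n) is heavy, so it takes stress.
Stress on syllable 6: ka.da.gles.bi:.to:.ˈti:n.lo:.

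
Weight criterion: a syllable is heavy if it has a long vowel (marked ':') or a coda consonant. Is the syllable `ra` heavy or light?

`ra`: short vowel, open (no coda). Short vowel, open → light.

light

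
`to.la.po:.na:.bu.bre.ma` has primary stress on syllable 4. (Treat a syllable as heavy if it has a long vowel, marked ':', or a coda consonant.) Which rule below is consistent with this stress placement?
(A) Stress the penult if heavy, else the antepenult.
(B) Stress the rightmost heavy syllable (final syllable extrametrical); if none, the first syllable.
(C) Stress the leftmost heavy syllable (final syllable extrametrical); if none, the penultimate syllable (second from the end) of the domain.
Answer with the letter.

B

Rule A → syllable 5 (observed: 4).
Rule B → syllable 4 ✓.
Rule C → syllable 3 (observed: 4).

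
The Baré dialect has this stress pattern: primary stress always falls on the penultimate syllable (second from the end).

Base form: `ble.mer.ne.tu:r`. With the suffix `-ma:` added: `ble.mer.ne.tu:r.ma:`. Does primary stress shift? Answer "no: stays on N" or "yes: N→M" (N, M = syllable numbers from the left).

Base `ble.mer.ne.tu:r` (4 syllables):
  The word has 4 syllables; the penultimate syllable (second from the end) is syllable 3 (ne).
  → primary stress on syllable 3.
Suffixed `ble.mer.ne.tu:r.ma:` (5 syllables):
  The word has 5 syllables; the penultimate syllable (second from the end) is syllable 4 (tu:r).
  → primary stress on syllable 4.

yes: 3→4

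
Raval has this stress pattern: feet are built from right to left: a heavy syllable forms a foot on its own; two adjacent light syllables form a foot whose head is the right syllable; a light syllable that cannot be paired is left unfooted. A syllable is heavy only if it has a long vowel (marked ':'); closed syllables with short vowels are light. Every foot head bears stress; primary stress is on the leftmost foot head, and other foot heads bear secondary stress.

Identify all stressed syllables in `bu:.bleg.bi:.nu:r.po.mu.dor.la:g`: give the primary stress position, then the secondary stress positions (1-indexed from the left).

Weights: 1 bu: H, 2 bleg L, 3 bi: H, 4 nu:r H, 5 po L, 6 mu L, 7 dor L, 8 la:g H.
Parse right to left (heavy = foot alone; LL = one foot; stranded L unfooted): (ˈbu:) bleg (ˈbi:) (ˈnu:r) po (mu.ˈdor) (ˈla:g).
Foot heads: 1, 3, 4, 7, 8.
Primary stress on the leftmost head = syllable 1.
Secondary stress on 3, 4, 7, 8: ˈbu:.bleg.ˌbi:.ˌnu:r.po.mu.ˌdor.ˌla:g.

primary 1, secondary 3, 4, 7, 8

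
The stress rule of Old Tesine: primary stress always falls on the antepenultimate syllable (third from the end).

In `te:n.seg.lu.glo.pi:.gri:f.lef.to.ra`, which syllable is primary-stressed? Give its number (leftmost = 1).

7

The word has 9 syllables; the antepenultimate syllable (third from the end) is syllable 7 (lef).
Primary stress: syllable 7 → te:n.seg.lu.glo.pi:.gri:f.ˈlef.to.ra.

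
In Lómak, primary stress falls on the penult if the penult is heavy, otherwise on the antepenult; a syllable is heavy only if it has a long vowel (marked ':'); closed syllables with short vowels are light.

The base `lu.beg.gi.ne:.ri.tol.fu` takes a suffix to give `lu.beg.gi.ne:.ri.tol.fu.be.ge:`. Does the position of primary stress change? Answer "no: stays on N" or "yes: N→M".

Base `lu.beg.gi.ne:.ri.tol.fu` (7 syllables):
  Weights: 5 ri L, 6 tol L, 7 fu L.
  The penult (syllable 6, tol) is light, so stress falls on the antepenult (syllable 5, ri).
  → primary stress on syllable 5.
Suffixed `lu.beg.gi.ne:.ri.tol.fu.be.ge:` (9 syllables):
  Weights: 7 fu L, 8 be L, 9 ge: H.
  The penult (syllable 8, be) is light, so stress falls on the antepenult (syllable 7, fu).
  → primary stress on syllable 7.

yes: 5→7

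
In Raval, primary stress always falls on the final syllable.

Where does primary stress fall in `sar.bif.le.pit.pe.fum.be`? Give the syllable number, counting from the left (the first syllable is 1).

The word has 7 syllables; the final syllable is syllable 7 (be).
Primary stress: syllable 7 → sar.bif.le.pit.pe.fum.ˈbe.

7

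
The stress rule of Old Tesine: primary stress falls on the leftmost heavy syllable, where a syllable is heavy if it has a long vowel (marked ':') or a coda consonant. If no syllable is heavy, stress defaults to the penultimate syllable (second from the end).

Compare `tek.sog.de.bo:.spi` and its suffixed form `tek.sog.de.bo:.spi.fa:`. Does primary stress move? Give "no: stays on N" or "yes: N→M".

no: stays on 1

Base `tek.sog.de.bo:.spi` (5 syllables):
  Weights: 1 tek H, 2 sog H, 3 de L, 4 bo: H, 5 spi L.
  Heavy syllables in the domain: 1, 2, 4. The leftmost is syllable 1 (tek).
  → primary stress on syllable 1.
Suffixed `tek.sog.de.bo:.spi.fa:` (6 syllables):
  Weights: 1 tek H, 2 sog H, 3 de L, 4 bo: H, 5 spi L, 6 fa: H.
  Heavy syllables in the domain: 1, 2, 4, 6. The leftmost is syllable 1 (tek).
  → primary stress on syllable 1.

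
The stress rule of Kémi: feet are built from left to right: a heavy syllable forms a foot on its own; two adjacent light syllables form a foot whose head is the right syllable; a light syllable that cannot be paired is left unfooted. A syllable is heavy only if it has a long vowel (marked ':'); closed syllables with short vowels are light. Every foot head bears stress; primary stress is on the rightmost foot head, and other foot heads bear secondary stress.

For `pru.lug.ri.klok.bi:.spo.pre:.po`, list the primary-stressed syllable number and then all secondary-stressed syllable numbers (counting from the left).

primary 7, secondary 2, 4, 5

Weights: 1 pru L, 2 lug L, 3 ri L, 4 klok L, 5 bi: H, 6 spo L, 7 pre: H, 8 po L.
Parse left to right (heavy = foot alone; LL = one foot; stranded L unfooted): (pru.ˈlug) (ri.ˈklok) (ˈbi:) spo (ˈpre:) po.
Foot heads: 2, 4, 5, 7.
Primary stress on the rightmost head = syllable 7.
Secondary stress on 2, 4, 5: pru.ˌlug.ri.ˌklok.ˌbi:.spo.ˈpre:.po.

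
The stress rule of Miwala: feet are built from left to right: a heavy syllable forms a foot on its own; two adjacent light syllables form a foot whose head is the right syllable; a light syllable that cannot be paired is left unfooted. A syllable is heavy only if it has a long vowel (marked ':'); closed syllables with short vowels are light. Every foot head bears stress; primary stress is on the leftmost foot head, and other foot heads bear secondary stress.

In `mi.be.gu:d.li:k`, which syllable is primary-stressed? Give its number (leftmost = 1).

Weights: 1 mi L, 2 be L, 3 gu:d H, 4 li:k H.
Parse left to right (heavy = foot alone; LL = one foot; stranded L unfooted): (mi.ˈbe) (ˈgu:d) (ˈli:k).
Foot heads: 2, 3, 4.
Primary stress on the leftmost head = syllable 2.
Primary stress: syllable 2 → mi.ˈbe.gu:d.li:k.

2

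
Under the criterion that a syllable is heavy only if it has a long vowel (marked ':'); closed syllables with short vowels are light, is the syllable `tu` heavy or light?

light

`tu`: short vowel, open (no coda). Short vowel → light.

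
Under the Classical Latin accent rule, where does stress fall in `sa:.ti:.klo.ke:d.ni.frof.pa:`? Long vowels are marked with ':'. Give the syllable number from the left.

6

Classical Latin: stress the penult if heavy (long vowel or closed), else the antepenult.
Weights: 5 ni L, 6 frof H, 7 pa: H.
The penult (syllable 6, frof) is heavy, so it takes stress.
Stress on syllable 6: sa:.ti:.klo.ke:d.ni.ˈfrof.pa:.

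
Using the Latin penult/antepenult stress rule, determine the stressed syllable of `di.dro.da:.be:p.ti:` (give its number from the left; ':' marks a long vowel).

Classical Latin: stress the penult if heavy (long vowel or closed), else the antepenult.
Weights: 3 da: H, 4 be:p H, 5 ti: H.
The penult (syllable 4, be:p) is heavy, so it takes stress.
Stress on syllable 4: di.dro.da:.ˈbe:p.ti:.

4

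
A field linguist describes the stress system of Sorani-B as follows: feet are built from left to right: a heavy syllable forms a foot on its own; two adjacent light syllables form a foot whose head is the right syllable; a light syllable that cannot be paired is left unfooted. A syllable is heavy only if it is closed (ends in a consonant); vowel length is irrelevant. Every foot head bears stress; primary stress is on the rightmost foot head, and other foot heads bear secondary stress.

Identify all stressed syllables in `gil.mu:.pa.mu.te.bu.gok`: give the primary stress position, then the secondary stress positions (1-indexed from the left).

primary 7, secondary 1, 3, 5

Weights: 1 gil H, 2 mu: L, 3 pa L, 4 mu L, 5 te L, 6 bu L, 7 gok H.
Parse left to right (heavy = foot alone; LL = one foot; stranded L unfooted): (ˈgil) (mu:.ˈpa) (mu.ˈte) bu (ˈgok).
Foot heads: 1, 3, 5, 7.
Primary stress on the rightmost head = syllable 7.
Secondary stress on 1, 3, 5: ˌgil.mu:.ˌpa.mu.ˌte.bu.ˈgok.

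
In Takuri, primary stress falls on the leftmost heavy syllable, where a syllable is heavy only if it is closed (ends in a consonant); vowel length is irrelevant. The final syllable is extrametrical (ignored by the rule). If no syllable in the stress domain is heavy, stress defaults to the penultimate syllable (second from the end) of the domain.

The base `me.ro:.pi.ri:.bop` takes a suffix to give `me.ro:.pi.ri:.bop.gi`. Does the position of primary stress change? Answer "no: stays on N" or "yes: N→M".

yes: 3→5

Base `me.ro:.pi.ri:.bop` (5 syllables):
  The final syllable (5, bop) is extrametrical; the stress domain is syllables 1–4.
  Weights: 1 me L, 2 ro: L, 3 pi L, 4 ri: L.
  No heavy syllable in the domain; default to the penultimate syllable (second from the end) of the domain = syllable 3.
  → primary stress on syllable 3.
Suffixed `me.ro:.pi.ri:.bop.gi` (6 syllables):
  The final syllable (6, gi) is extrametrical; the stress domain is syllables 1–5.
  Weights: 1 me L, 2 ro: L, 3 pi L, 4 ri: L, 5 bop H.
  Heavy syllables in the domain: 5. The leftmost is syllable 5 (bop).
  → primary stress on syllable 5.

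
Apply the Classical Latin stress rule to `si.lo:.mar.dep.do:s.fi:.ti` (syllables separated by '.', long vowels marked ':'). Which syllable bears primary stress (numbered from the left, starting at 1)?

Classical Latin: stress the penult if heavy (long vowel or closed), else the antepenult.
Weights: 5 do:s H, 6 fi: H, 7 ti L.
The penult (syllable 6, fi:) is heavy, so it takes stress.
Stress on syllable 6: si.lo:.mar.dep.do:s.ˈfi:.ti.

6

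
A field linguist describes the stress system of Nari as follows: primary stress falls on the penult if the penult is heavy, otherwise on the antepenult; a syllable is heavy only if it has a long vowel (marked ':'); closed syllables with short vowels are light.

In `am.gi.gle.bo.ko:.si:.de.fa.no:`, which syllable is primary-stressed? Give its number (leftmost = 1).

7

Weights: 7 de L, 8 fa L, 9 no: H.
The penult (syllable 8, fa) is light, so stress falls on the antepenult (syllable 7, de).
Primary stress: syllable 7 → am.gi.gle.bo.ko:.si:.ˈde.fa.no:.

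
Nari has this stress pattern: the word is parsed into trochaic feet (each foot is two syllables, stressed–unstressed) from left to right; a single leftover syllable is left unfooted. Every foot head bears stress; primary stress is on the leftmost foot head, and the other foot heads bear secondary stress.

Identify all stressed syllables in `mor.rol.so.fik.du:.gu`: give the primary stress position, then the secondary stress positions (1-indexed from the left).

primary 1, secondary 3, 5

Parse left to right into trochaic (ˈσσ) feet: (ˈmor.rol) (ˈso.fik) (ˈdu:.gu).
Foot heads (stressed positions): 1, 3, 5.
End Rule Leftmost: primary stress on the leftmost head = syllable 1.
Secondary stress on 3, 5: ˈmor.rol.ˌso.fik.ˌdu:.gu.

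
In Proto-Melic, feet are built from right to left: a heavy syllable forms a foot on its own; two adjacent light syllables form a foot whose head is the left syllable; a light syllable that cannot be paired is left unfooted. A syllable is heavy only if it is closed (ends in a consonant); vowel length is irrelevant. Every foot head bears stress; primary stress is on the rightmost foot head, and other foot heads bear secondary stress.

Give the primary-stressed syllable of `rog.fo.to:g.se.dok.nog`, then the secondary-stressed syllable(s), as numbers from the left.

Weights: 1 rog H, 2 fo L, 3 to:g H, 4 se L, 5 dok H, 6 nog H.
Parse right to left (heavy = foot alone; LL = one foot; stranded L unfooted): (ˈrog) fo (ˈto:g) se (ˈdok) (ˈnog).
Foot heads: 1, 3, 5, 6.
Primary stress on the rightmost head = syllable 6.
Secondary stress on 1, 3, 5: ˌrog.fo.ˌto:g.se.ˌdok.ˈnog.

primary 6, secondary 1, 3, 5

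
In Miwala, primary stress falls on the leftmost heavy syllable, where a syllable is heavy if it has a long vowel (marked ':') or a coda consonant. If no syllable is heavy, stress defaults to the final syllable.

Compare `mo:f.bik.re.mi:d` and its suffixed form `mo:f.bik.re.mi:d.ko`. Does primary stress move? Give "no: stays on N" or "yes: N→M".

no: stays on 1

Base `mo:f.bik.re.mi:d` (4 syllables):
  Weights: 1 mo:f H, 2 bik H, 3 re L, 4 mi:d H.
  Heavy syllables in the domain: 1, 2, 4. The leftmost is syllable 1 (mo:f).
  → primary stress on syllable 1.
Suffixed `mo:f.bik.re.mi:d.ko` (5 syllables):
  Weights: 1 mo:f H, 2 bik H, 3 re L, 4 mi:d H, 5 ko L.
  Heavy syllables in the domain: 1, 2, 4. The leftmost is syllable 1 (mo:f).
  → primary stress on syllable 1.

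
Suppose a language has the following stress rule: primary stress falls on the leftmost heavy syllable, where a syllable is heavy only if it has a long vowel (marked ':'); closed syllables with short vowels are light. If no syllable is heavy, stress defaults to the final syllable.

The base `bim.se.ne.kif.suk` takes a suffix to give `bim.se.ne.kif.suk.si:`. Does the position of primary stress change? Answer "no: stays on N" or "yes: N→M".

yes: 5→6

Base `bim.se.ne.kif.suk` (5 syllables):
  Weights: 1 bim L, 2 se L, 3 ne L, 4 kif L, 5 suk L.
  No heavy syllable in the domain; default to the final syllable = syllable 5.
  → primary stress on syllable 5.
Suffixed `bim.se.ne.kif.suk.si:` (6 syllables):
  Weights: 1 bim L, 2 se L, 3 ne L, 4 kif L, 5 suk L, 6 si: H.
  Heavy syllables in the domain: 6. The leftmost is syllable 6 (si:).
  → primary stress on syllable 6.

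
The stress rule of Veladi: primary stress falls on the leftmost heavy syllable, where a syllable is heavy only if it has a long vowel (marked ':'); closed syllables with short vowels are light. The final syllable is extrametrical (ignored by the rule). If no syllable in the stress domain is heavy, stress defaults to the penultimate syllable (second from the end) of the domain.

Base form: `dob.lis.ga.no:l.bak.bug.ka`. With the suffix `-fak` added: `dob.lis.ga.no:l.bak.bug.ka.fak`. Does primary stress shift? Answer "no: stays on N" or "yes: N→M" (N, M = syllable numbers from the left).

no: stays on 4

Base `dob.lis.ga.no:l.bak.bug.ka` (7 syllables):
  The final syllable (7, ka) is extrametrical; the stress domain is syllables 1–6.
  Weights: 1 dob L, 2 lis L, 3 ga L, 4 no:l H, 5 bak L, 6 bug L.
  Heavy syllables in the domain: 4. The leftmost is syllable 4 (no:l).
  → primary stress on syllable 4.
Suffixed `dob.lis.ga.no:l.bak.bug.ka.fak` (8 syllables):
  The final syllable (8, fak) is extrametrical; the stress domain is syllables 1–7.
  Weights: 1 dob L, 2 lis L, 3 ga L, 4 no:l H, 5 bak L, 6 bug L, 7 ka L.
  Heavy syllables in the domain: 4. The leftmost is syllable 4 (no:l).
  → primary stress on syllable 4.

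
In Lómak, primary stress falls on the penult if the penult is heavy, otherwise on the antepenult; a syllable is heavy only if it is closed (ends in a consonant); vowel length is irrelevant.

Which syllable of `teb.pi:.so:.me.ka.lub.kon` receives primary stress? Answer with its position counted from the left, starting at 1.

Weights: 5 ka L, 6 lub H, 7 kon H.
The penult (syllable 6, lub) is heavy, so it takes stress.
Primary stress: syllable 6 → teb.pi:.so:.me.ka.ˈlub.kon.

6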